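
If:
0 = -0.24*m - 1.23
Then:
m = -5.12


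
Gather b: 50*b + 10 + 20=50*b + 30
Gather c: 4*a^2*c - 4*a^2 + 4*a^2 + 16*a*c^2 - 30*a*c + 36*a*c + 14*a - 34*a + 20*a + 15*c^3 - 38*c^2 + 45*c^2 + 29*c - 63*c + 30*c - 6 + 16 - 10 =15*c^3 + c^2*(16*a + 7) + c*(4*a^2 + 6*a - 4)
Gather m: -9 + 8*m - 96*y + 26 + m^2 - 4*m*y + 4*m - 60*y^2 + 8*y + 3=m^2 + m*(12 - 4*y) - 60*y^2 - 88*y + 20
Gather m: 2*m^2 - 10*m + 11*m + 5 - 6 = 2*m^2 + m - 1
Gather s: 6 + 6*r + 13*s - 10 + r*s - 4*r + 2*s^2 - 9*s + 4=2*r + 2*s^2 + s*(r + 4)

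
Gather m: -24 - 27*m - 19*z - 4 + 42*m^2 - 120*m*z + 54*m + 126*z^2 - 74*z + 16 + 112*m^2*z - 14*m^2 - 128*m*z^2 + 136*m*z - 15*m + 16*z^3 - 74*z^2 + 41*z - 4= m^2*(112*z + 28) + m*(-128*z^2 + 16*z + 12) + 16*z^3 + 52*z^2 - 52*z - 16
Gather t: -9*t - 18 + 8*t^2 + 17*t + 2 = 8*t^2 + 8*t - 16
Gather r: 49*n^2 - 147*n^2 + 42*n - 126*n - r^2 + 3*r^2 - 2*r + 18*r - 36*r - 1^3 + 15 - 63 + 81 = -98*n^2 - 84*n + 2*r^2 - 20*r + 32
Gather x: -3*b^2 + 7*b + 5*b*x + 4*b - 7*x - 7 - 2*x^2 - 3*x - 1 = -3*b^2 + 11*b - 2*x^2 + x*(5*b - 10) - 8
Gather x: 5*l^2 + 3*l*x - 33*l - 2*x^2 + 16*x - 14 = 5*l^2 - 33*l - 2*x^2 + x*(3*l + 16) - 14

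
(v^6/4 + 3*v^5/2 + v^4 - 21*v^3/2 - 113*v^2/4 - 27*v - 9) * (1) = v^6/4 + 3*v^5/2 + v^4 - 21*v^3/2 - 113*v^2/4 - 27*v - 9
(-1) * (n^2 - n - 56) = -n^2 + n + 56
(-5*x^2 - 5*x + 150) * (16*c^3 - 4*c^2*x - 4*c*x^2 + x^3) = -80*c^3*x^2 - 80*c^3*x + 2400*c^3 + 20*c^2*x^3 + 20*c^2*x^2 - 600*c^2*x + 20*c*x^4 + 20*c*x^3 - 600*c*x^2 - 5*x^5 - 5*x^4 + 150*x^3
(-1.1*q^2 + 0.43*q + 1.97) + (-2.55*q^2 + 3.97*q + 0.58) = -3.65*q^2 + 4.4*q + 2.55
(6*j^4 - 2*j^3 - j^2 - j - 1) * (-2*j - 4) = -12*j^5 - 20*j^4 + 10*j^3 + 6*j^2 + 6*j + 4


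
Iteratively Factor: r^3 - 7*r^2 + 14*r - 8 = (r - 1)*(r^2 - 6*r + 8) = (r - 4)*(r - 1)*(r - 2)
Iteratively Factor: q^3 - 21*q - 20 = (q + 4)*(q^2 - 4*q - 5) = (q - 5)*(q + 4)*(q + 1)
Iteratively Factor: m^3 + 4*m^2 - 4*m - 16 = (m + 2)*(m^2 + 2*m - 8) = (m - 2)*(m + 2)*(m + 4)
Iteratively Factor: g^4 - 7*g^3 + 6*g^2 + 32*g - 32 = (g - 1)*(g^3 - 6*g^2 + 32) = (g - 4)*(g - 1)*(g^2 - 2*g - 8) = (g - 4)*(g - 1)*(g + 2)*(g - 4)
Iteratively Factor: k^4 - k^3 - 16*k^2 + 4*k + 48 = (k - 4)*(k^3 + 3*k^2 - 4*k - 12) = (k - 4)*(k + 3)*(k^2 - 4) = (k - 4)*(k + 2)*(k + 3)*(k - 2)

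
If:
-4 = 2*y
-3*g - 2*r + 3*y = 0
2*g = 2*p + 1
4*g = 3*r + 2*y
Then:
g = -26/17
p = -69/34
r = -12/17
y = -2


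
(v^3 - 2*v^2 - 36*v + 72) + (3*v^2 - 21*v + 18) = v^3 + v^2 - 57*v + 90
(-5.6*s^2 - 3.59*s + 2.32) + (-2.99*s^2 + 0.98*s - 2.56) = -8.59*s^2 - 2.61*s - 0.24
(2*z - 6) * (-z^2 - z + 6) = -2*z^3 + 4*z^2 + 18*z - 36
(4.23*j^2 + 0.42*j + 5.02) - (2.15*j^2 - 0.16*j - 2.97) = 2.08*j^2 + 0.58*j + 7.99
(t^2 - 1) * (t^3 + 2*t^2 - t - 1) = t^5 + 2*t^4 - 2*t^3 - 3*t^2 + t + 1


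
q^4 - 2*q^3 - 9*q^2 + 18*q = q*(q - 3)*(q - 2)*(q + 3)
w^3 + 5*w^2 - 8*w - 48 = (w - 3)*(w + 4)^2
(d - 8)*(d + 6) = d^2 - 2*d - 48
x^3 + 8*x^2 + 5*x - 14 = (x - 1)*(x + 2)*(x + 7)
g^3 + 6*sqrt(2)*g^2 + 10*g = g*(g + sqrt(2))*(g + 5*sqrt(2))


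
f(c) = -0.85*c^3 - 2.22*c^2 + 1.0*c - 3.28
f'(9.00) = -245.51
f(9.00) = -793.75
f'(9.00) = -245.51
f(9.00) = -793.75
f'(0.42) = -1.31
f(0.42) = -3.31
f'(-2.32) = -2.42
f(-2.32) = -6.93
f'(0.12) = 0.43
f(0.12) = -3.19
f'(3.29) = -41.21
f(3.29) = -54.29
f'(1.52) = -11.64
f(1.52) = -9.87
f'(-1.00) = 2.89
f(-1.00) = -5.65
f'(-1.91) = 0.18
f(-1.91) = -7.37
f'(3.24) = -40.15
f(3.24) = -52.26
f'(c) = -2.55*c^2 - 4.44*c + 1.0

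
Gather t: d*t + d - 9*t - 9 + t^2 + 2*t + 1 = d + t^2 + t*(d - 7) - 8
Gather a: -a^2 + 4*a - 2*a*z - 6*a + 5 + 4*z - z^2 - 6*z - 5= -a^2 + a*(-2*z - 2) - z^2 - 2*z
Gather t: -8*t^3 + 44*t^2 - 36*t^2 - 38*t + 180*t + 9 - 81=-8*t^3 + 8*t^2 + 142*t - 72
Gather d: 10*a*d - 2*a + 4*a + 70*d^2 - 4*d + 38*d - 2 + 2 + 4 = 2*a + 70*d^2 + d*(10*a + 34) + 4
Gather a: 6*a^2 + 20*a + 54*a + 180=6*a^2 + 74*a + 180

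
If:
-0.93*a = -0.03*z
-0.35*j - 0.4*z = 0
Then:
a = 0.032258064516129*z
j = -1.14285714285714*z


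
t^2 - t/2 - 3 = (t - 2)*(t + 3/2)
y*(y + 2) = y^2 + 2*y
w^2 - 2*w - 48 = (w - 8)*(w + 6)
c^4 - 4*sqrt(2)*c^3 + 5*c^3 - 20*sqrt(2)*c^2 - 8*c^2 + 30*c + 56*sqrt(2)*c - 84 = (c - 2)*(c + 7)*(c - 3*sqrt(2))*(c - sqrt(2))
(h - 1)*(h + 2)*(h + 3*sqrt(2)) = h^3 + h^2 + 3*sqrt(2)*h^2 - 2*h + 3*sqrt(2)*h - 6*sqrt(2)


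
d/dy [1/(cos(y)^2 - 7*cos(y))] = (2*cos(y) - 7)*sin(y)/((cos(y) - 7)^2*cos(y)^2)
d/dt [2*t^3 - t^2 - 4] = 2*t*(3*t - 1)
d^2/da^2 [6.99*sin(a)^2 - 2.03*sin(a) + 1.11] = 2.03*sin(a) + 13.98*cos(2*a)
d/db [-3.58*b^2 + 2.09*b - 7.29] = 2.09 - 7.16*b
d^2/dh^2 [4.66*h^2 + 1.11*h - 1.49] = 9.32000000000000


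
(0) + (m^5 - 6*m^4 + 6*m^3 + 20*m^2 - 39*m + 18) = m^5 - 6*m^4 + 6*m^3 + 20*m^2 - 39*m + 18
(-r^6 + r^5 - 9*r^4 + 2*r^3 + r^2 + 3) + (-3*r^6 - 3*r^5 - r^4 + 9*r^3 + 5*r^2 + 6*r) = -4*r^6 - 2*r^5 - 10*r^4 + 11*r^3 + 6*r^2 + 6*r + 3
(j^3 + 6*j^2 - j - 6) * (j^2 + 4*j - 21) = j^5 + 10*j^4 + 2*j^3 - 136*j^2 - 3*j + 126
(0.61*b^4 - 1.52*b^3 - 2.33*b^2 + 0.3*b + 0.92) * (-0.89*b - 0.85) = -0.5429*b^5 + 0.8343*b^4 + 3.3657*b^3 + 1.7135*b^2 - 1.0738*b - 0.782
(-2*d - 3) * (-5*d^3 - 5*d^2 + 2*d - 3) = 10*d^4 + 25*d^3 + 11*d^2 + 9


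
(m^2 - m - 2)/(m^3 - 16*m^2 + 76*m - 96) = (m + 1)/(m^2 - 14*m + 48)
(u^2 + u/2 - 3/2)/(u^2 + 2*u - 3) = (u + 3/2)/(u + 3)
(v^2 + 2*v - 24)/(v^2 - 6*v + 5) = (v^2 + 2*v - 24)/(v^2 - 6*v + 5)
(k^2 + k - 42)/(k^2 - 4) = (k^2 + k - 42)/(k^2 - 4)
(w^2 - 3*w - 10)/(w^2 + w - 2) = (w - 5)/(w - 1)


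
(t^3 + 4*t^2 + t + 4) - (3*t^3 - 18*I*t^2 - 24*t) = -2*t^3 + 4*t^2 + 18*I*t^2 + 25*t + 4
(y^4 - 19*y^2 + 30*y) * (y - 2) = y^5 - 2*y^4 - 19*y^3 + 68*y^2 - 60*y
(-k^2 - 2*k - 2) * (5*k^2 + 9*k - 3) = -5*k^4 - 19*k^3 - 25*k^2 - 12*k + 6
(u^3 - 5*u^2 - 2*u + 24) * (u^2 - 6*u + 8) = u^5 - 11*u^4 + 36*u^3 - 4*u^2 - 160*u + 192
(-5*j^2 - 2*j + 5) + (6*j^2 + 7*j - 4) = j^2 + 5*j + 1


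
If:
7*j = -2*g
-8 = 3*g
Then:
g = -8/3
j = 16/21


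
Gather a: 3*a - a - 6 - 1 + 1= 2*a - 6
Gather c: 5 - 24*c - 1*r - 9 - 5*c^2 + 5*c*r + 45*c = -5*c^2 + c*(5*r + 21) - r - 4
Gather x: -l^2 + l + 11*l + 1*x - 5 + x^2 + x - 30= -l^2 + 12*l + x^2 + 2*x - 35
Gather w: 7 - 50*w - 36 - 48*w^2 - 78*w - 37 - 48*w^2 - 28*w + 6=-96*w^2 - 156*w - 60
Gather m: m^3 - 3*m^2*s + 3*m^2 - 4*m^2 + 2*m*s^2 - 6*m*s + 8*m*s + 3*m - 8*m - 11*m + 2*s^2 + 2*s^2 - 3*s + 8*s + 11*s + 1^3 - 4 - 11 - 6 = m^3 + m^2*(-3*s - 1) + m*(2*s^2 + 2*s - 16) + 4*s^2 + 16*s - 20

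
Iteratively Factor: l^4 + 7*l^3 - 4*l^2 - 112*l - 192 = (l + 4)*(l^3 + 3*l^2 - 16*l - 48) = (l - 4)*(l + 4)*(l^2 + 7*l + 12) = (l - 4)*(l + 4)^2*(l + 3)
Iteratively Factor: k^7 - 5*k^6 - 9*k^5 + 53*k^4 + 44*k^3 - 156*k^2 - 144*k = (k - 3)*(k^6 - 2*k^5 - 15*k^4 + 8*k^3 + 68*k^2 + 48*k) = (k - 3)*(k + 1)*(k^5 - 3*k^4 - 12*k^3 + 20*k^2 + 48*k) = (k - 4)*(k - 3)*(k + 1)*(k^4 + k^3 - 8*k^2 - 12*k) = (k - 4)*(k - 3)*(k + 1)*(k + 2)*(k^3 - k^2 - 6*k) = (k - 4)*(k - 3)*(k + 1)*(k + 2)^2*(k^2 - 3*k) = (k - 4)*(k - 3)^2*(k + 1)*(k + 2)^2*(k)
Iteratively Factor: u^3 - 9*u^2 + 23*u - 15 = (u - 3)*(u^2 - 6*u + 5) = (u - 3)*(u - 1)*(u - 5)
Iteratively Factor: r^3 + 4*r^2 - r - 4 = (r + 4)*(r^2 - 1) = (r - 1)*(r + 4)*(r + 1)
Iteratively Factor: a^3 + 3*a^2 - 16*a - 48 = (a - 4)*(a^2 + 7*a + 12) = (a - 4)*(a + 3)*(a + 4)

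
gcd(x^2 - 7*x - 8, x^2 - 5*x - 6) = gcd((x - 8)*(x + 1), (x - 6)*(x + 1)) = x + 1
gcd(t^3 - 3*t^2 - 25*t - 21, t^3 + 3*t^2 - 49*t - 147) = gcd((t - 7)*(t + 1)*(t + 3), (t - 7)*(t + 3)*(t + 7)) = t^2 - 4*t - 21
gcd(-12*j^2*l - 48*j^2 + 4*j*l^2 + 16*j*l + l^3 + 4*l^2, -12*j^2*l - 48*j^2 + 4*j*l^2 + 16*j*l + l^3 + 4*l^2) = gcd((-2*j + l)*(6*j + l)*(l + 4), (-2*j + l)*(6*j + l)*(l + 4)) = 12*j^2*l + 48*j^2 - 4*j*l^2 - 16*j*l - l^3 - 4*l^2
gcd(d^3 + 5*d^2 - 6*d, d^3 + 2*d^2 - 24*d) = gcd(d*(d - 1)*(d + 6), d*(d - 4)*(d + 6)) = d^2 + 6*d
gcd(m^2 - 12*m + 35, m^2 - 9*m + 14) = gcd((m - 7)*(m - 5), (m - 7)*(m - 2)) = m - 7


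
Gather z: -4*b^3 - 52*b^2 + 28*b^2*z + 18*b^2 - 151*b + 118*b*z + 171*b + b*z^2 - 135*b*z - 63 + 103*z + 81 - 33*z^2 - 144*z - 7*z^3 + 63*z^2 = -4*b^3 - 34*b^2 + 20*b - 7*z^3 + z^2*(b + 30) + z*(28*b^2 - 17*b - 41) + 18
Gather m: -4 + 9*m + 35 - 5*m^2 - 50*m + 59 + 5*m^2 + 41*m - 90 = 0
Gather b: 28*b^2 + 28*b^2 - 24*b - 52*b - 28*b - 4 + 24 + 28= 56*b^2 - 104*b + 48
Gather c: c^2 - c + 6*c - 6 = c^2 + 5*c - 6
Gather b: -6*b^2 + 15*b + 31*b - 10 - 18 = -6*b^2 + 46*b - 28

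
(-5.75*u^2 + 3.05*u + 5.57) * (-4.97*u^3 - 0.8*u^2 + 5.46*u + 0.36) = 28.5775*u^5 - 10.5585*u^4 - 61.5179*u^3 + 10.127*u^2 + 31.5102*u + 2.0052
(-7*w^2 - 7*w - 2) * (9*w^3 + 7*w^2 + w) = -63*w^5 - 112*w^4 - 74*w^3 - 21*w^2 - 2*w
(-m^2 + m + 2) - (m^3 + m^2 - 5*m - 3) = -m^3 - 2*m^2 + 6*m + 5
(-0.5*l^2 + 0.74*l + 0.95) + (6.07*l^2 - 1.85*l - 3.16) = 5.57*l^2 - 1.11*l - 2.21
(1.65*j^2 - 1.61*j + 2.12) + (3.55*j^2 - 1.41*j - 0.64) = 5.2*j^2 - 3.02*j + 1.48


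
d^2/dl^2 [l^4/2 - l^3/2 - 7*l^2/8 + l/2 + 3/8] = 6*l^2 - 3*l - 7/4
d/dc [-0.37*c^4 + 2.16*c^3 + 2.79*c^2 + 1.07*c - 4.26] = -1.48*c^3 + 6.48*c^2 + 5.58*c + 1.07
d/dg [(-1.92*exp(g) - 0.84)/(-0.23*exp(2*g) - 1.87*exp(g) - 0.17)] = (-(0.46*exp(g) + 1.87)*(1.92*exp(g) + 0.84) + 0.4416*exp(2*g) + 3.5904*exp(g) + 0.3264)*exp(g)/(0.23*exp(2*g) + 1.87*exp(g) + 0.17)^2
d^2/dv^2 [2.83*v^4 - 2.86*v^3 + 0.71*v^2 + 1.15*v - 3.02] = 33.96*v^2 - 17.16*v + 1.42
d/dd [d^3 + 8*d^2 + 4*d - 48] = 3*d^2 + 16*d + 4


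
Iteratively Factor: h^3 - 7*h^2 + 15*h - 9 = (h - 1)*(h^2 - 6*h + 9) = (h - 3)*(h - 1)*(h - 3)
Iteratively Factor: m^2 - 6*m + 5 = (m - 1)*(m - 5)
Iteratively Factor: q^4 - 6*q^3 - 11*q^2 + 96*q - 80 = (q - 5)*(q^3 - q^2 - 16*q + 16) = (q - 5)*(q - 1)*(q^2 - 16) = (q - 5)*(q - 1)*(q + 4)*(q - 4)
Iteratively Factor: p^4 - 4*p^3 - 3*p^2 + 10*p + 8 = (p + 1)*(p^3 - 5*p^2 + 2*p + 8) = (p - 4)*(p + 1)*(p^2 - p - 2) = (p - 4)*(p - 2)*(p + 1)*(p + 1)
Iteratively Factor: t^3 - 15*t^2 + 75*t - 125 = (t - 5)*(t^2 - 10*t + 25) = (t - 5)^2*(t - 5)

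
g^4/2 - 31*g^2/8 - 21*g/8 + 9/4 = (g/2 + 1)*(g - 3)*(g - 1/2)*(g + 3/2)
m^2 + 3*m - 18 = (m - 3)*(m + 6)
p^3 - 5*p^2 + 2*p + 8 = (p - 4)*(p - 2)*(p + 1)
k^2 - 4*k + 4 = (k - 2)^2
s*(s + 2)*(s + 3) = s^3 + 5*s^2 + 6*s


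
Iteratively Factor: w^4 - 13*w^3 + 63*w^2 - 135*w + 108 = (w - 4)*(w^3 - 9*w^2 + 27*w - 27) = (w - 4)*(w - 3)*(w^2 - 6*w + 9) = (w - 4)*(w - 3)^2*(w - 3)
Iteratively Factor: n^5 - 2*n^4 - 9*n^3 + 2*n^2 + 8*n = (n)*(n^4 - 2*n^3 - 9*n^2 + 2*n + 8) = n*(n + 1)*(n^3 - 3*n^2 - 6*n + 8) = n*(n + 1)*(n + 2)*(n^2 - 5*n + 4) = n*(n - 4)*(n + 1)*(n + 2)*(n - 1)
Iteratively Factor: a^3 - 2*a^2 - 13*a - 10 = (a + 1)*(a^2 - 3*a - 10) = (a + 1)*(a + 2)*(a - 5)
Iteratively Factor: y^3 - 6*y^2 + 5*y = (y)*(y^2 - 6*y + 5) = y*(y - 1)*(y - 5)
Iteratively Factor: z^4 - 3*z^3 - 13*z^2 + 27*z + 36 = (z + 1)*(z^3 - 4*z^2 - 9*z + 36) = (z - 4)*(z + 1)*(z^2 - 9) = (z - 4)*(z - 3)*(z + 1)*(z + 3)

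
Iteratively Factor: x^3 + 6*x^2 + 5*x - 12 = (x + 4)*(x^2 + 2*x - 3) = (x - 1)*(x + 4)*(x + 3)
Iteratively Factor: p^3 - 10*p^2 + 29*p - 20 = (p - 5)*(p^2 - 5*p + 4) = (p - 5)*(p - 4)*(p - 1)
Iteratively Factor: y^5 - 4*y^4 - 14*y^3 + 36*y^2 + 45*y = (y - 5)*(y^4 + y^3 - 9*y^2 - 9*y) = y*(y - 5)*(y^3 + y^2 - 9*y - 9) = y*(y - 5)*(y + 1)*(y^2 - 9) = y*(y - 5)*(y + 1)*(y + 3)*(y - 3)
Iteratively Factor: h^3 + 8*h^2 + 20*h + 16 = (h + 4)*(h^2 + 4*h + 4) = (h + 2)*(h + 4)*(h + 2)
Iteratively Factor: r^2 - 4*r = (r - 4)*(r)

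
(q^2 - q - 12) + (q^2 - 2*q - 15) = 2*q^2 - 3*q - 27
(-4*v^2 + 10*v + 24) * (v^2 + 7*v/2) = -4*v^4 - 4*v^3 + 59*v^2 + 84*v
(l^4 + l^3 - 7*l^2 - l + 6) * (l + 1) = l^5 + 2*l^4 - 6*l^3 - 8*l^2 + 5*l + 6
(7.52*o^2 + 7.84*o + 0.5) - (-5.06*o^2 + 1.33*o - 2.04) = 12.58*o^2 + 6.51*o + 2.54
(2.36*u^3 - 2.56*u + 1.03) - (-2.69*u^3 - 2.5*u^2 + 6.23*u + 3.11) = 5.05*u^3 + 2.5*u^2 - 8.79*u - 2.08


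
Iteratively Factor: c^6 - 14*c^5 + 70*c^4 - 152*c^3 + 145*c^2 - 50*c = (c - 1)*(c^5 - 13*c^4 + 57*c^3 - 95*c^2 + 50*c) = (c - 1)^2*(c^4 - 12*c^3 + 45*c^2 - 50*c) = (c - 5)*(c - 1)^2*(c^3 - 7*c^2 + 10*c) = (c - 5)*(c - 2)*(c - 1)^2*(c^2 - 5*c) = c*(c - 5)*(c - 2)*(c - 1)^2*(c - 5)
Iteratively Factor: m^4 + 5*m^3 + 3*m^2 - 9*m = (m + 3)*(m^3 + 2*m^2 - 3*m) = m*(m + 3)*(m^2 + 2*m - 3) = m*(m + 3)^2*(m - 1)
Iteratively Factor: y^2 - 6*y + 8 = (y - 2)*(y - 4)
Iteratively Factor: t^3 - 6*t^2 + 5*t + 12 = (t - 3)*(t^2 - 3*t - 4) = (t - 4)*(t - 3)*(t + 1)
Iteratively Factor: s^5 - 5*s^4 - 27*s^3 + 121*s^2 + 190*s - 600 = (s + 3)*(s^4 - 8*s^3 - 3*s^2 + 130*s - 200) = (s + 3)*(s + 4)*(s^3 - 12*s^2 + 45*s - 50) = (s - 2)*(s + 3)*(s + 4)*(s^2 - 10*s + 25) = (s - 5)*(s - 2)*(s + 3)*(s + 4)*(s - 5)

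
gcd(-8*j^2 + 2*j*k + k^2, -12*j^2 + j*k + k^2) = 4*j + k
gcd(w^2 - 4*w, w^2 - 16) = w - 4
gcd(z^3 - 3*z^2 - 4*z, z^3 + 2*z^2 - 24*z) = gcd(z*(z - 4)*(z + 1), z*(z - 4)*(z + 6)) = z^2 - 4*z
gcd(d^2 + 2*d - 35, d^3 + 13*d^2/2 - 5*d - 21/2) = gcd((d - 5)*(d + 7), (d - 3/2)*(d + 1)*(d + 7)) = d + 7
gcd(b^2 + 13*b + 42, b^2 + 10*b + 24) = b + 6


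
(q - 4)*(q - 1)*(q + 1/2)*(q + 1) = q^4 - 7*q^3/2 - 3*q^2 + 7*q/2 + 2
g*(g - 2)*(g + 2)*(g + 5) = g^4 + 5*g^3 - 4*g^2 - 20*g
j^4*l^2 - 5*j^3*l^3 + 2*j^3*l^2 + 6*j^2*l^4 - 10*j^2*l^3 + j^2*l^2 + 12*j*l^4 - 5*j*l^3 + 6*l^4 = (j - 3*l)*(j - 2*l)*(j*l + l)^2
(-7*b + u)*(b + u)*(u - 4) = -7*b^2*u + 28*b^2 - 6*b*u^2 + 24*b*u + u^3 - 4*u^2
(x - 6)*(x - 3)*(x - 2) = x^3 - 11*x^2 + 36*x - 36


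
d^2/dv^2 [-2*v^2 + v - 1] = -4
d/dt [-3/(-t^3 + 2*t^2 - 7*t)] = 3*(-3*t^2 + 4*t - 7)/(t^2*(t^2 - 2*t + 7)^2)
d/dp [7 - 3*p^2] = -6*p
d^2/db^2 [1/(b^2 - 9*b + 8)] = 2*(-b^2 + 9*b + (2*b - 9)^2 - 8)/(b^2 - 9*b + 8)^3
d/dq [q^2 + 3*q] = 2*q + 3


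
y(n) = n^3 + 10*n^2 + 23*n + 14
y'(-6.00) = 11.00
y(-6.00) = 20.00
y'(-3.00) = -10.00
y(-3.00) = 8.00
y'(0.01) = 23.20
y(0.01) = 14.23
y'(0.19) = 26.91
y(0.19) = 18.74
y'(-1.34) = 1.59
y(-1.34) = -1.27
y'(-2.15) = -6.13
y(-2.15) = 0.84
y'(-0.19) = 19.31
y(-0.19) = 9.98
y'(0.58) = 35.61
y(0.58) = 30.90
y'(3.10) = 113.83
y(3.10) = 211.19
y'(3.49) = 129.34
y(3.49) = 258.58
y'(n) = 3*n^2 + 20*n + 23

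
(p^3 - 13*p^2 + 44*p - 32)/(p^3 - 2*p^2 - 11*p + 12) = (p - 8)/(p + 3)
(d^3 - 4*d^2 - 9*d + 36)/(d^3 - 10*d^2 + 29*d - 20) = (d^2 - 9)/(d^2 - 6*d + 5)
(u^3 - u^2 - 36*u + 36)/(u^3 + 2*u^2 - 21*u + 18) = (u - 6)/(u - 3)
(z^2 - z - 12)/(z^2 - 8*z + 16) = (z + 3)/(z - 4)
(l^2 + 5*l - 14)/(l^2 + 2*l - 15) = (l^2 + 5*l - 14)/(l^2 + 2*l - 15)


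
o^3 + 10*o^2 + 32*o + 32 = (o + 2)*(o + 4)^2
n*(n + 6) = n^2 + 6*n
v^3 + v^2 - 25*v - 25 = (v - 5)*(v + 1)*(v + 5)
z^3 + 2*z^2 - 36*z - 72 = (z - 6)*(z + 2)*(z + 6)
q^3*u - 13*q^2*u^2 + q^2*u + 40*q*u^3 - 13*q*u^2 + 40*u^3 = (q - 8*u)*(q - 5*u)*(q*u + u)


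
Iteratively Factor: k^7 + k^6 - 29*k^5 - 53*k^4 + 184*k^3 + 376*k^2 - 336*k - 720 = (k + 3)*(k^6 - 2*k^5 - 23*k^4 + 16*k^3 + 136*k^2 - 32*k - 240) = (k - 2)*(k + 3)*(k^5 - 23*k^3 - 30*k^2 + 76*k + 120) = (k - 2)*(k + 2)*(k + 3)*(k^4 - 2*k^3 - 19*k^2 + 8*k + 60) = (k - 2)^2*(k + 2)*(k + 3)*(k^3 - 19*k - 30) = (k - 2)^2*(k + 2)*(k + 3)^2*(k^2 - 3*k - 10) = (k - 5)*(k - 2)^2*(k + 2)*(k + 3)^2*(k + 2)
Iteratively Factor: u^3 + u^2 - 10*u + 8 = (u - 1)*(u^2 + 2*u - 8) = (u - 1)*(u + 4)*(u - 2)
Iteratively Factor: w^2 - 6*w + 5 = (w - 1)*(w - 5)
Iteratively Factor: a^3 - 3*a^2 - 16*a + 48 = (a - 4)*(a^2 + a - 12) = (a - 4)*(a + 4)*(a - 3)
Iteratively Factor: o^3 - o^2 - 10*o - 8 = (o - 4)*(o^2 + 3*o + 2) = (o - 4)*(o + 1)*(o + 2)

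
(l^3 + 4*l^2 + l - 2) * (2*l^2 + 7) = 2*l^5 + 8*l^4 + 9*l^3 + 24*l^2 + 7*l - 14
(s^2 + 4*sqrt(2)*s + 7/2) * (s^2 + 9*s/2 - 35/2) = s^4 + 9*s^3/2 + 4*sqrt(2)*s^3 - 14*s^2 + 18*sqrt(2)*s^2 - 70*sqrt(2)*s + 63*s/4 - 245/4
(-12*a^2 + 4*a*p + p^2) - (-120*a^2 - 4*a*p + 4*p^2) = 108*a^2 + 8*a*p - 3*p^2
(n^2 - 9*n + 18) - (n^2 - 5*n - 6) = 24 - 4*n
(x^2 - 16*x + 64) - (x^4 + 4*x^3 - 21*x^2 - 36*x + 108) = -x^4 - 4*x^3 + 22*x^2 + 20*x - 44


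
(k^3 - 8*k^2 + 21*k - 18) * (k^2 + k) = k^5 - 7*k^4 + 13*k^3 + 3*k^2 - 18*k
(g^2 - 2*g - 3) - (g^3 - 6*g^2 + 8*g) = -g^3 + 7*g^2 - 10*g - 3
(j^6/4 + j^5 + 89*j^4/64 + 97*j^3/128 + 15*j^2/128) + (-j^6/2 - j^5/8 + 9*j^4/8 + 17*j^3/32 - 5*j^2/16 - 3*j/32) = -j^6/4 + 7*j^5/8 + 161*j^4/64 + 165*j^3/128 - 25*j^2/128 - 3*j/32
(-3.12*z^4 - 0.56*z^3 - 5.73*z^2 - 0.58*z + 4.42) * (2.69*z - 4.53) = -8.3928*z^5 + 12.6272*z^4 - 12.8769*z^3 + 24.3967*z^2 + 14.5172*z - 20.0226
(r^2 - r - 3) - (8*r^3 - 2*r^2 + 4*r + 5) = -8*r^3 + 3*r^2 - 5*r - 8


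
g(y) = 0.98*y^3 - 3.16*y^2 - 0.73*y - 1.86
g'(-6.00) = 143.03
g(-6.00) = -322.92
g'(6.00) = 67.19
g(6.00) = 91.68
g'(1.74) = -2.83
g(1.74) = -7.53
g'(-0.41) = 2.36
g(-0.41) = -2.16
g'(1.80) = -2.58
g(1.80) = -7.70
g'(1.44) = -3.73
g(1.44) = -6.54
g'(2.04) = -1.39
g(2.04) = -8.18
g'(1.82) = -2.49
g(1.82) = -7.75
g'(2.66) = 3.26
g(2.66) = -7.72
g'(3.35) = 11.09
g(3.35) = -2.93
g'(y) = 2.94*y^2 - 6.32*y - 0.73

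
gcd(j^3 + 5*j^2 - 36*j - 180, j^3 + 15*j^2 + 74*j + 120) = j^2 + 11*j + 30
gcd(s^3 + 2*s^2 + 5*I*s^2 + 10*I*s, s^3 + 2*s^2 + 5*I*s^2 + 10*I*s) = s^3 + s^2*(2 + 5*I) + 10*I*s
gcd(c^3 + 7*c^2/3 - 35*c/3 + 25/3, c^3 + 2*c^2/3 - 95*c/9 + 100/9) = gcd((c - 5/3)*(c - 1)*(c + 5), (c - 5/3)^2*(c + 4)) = c - 5/3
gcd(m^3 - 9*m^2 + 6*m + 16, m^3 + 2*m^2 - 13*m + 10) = m - 2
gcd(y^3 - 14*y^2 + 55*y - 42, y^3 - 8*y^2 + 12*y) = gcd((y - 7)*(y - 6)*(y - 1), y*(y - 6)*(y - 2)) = y - 6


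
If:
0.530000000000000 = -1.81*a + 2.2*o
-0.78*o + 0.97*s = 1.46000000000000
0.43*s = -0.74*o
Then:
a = -1.02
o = -0.60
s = 1.03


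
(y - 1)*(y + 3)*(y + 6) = y^3 + 8*y^2 + 9*y - 18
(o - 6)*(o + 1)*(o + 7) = o^3 + 2*o^2 - 41*o - 42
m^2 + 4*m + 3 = (m + 1)*(m + 3)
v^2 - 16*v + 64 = (v - 8)^2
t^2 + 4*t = t*(t + 4)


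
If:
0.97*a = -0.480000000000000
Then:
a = -0.49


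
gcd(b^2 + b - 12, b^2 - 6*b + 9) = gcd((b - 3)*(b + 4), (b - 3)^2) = b - 3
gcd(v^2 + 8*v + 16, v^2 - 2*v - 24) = v + 4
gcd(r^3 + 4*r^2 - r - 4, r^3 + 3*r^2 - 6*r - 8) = r^2 + 5*r + 4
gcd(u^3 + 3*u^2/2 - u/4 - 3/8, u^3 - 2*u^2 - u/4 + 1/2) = u^2 - 1/4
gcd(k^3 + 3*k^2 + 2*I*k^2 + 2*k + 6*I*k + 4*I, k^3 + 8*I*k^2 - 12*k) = k + 2*I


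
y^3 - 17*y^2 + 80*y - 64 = (y - 8)^2*(y - 1)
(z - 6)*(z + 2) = z^2 - 4*z - 12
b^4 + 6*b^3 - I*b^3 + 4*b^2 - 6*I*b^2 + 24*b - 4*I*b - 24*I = (b + 6)*(b - 2*I)*(b - I)*(b + 2*I)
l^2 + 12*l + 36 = (l + 6)^2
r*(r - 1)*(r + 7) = r^3 + 6*r^2 - 7*r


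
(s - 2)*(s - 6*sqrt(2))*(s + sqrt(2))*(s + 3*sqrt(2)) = s^4 - 2*sqrt(2)*s^3 - 2*s^3 - 42*s^2 + 4*sqrt(2)*s^2 - 36*sqrt(2)*s + 84*s + 72*sqrt(2)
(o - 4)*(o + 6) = o^2 + 2*o - 24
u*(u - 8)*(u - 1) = u^3 - 9*u^2 + 8*u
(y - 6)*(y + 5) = y^2 - y - 30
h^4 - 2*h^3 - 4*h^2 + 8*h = h*(h - 2)^2*(h + 2)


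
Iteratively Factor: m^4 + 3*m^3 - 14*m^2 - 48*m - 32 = (m + 4)*(m^3 - m^2 - 10*m - 8) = (m + 1)*(m + 4)*(m^2 - 2*m - 8) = (m - 4)*(m + 1)*(m + 4)*(m + 2)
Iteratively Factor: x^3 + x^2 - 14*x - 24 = (x - 4)*(x^2 + 5*x + 6) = (x - 4)*(x + 3)*(x + 2)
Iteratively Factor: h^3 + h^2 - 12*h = (h)*(h^2 + h - 12) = h*(h - 3)*(h + 4)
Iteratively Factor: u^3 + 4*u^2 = (u)*(u^2 + 4*u) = u*(u + 4)*(u)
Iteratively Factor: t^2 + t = (t + 1)*(t)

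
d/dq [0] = 0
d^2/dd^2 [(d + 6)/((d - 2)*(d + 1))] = 2*(d^3 + 18*d^2 - 12*d + 16)/(d^6 - 3*d^5 - 3*d^4 + 11*d^3 + 6*d^2 - 12*d - 8)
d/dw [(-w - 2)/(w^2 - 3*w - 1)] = (-w^2 + 3*w + (w + 2)*(2*w - 3) + 1)/(-w^2 + 3*w + 1)^2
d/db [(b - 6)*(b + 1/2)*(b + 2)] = 3*b^2 - 7*b - 14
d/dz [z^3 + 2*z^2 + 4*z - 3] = 3*z^2 + 4*z + 4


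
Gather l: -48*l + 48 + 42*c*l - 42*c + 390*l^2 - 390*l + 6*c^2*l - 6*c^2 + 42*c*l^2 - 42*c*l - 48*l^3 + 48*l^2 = -6*c^2 - 42*c - 48*l^3 + l^2*(42*c + 438) + l*(6*c^2 - 438) + 48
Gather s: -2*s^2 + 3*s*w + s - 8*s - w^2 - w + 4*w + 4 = -2*s^2 + s*(3*w - 7) - w^2 + 3*w + 4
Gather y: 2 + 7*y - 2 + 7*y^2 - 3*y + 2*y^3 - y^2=2*y^3 + 6*y^2 + 4*y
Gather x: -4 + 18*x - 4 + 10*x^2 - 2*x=10*x^2 + 16*x - 8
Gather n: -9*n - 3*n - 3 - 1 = -12*n - 4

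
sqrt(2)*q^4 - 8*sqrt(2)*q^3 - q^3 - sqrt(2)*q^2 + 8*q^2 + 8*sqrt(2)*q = q*(q - 8)*(q - sqrt(2))*(sqrt(2)*q + 1)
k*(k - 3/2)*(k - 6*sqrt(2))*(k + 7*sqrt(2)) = k^4 - 3*k^3/2 + sqrt(2)*k^3 - 84*k^2 - 3*sqrt(2)*k^2/2 + 126*k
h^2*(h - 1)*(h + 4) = h^4 + 3*h^3 - 4*h^2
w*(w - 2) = w^2 - 2*w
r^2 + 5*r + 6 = (r + 2)*(r + 3)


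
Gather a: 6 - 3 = 3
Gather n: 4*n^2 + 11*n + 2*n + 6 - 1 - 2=4*n^2 + 13*n + 3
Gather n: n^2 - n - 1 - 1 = n^2 - n - 2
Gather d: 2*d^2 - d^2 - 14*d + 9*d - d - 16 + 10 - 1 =d^2 - 6*d - 7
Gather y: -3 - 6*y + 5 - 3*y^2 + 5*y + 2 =-3*y^2 - y + 4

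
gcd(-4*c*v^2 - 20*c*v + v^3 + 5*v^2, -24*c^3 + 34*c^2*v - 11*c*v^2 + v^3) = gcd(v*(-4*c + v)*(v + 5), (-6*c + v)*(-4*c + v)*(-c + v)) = -4*c + v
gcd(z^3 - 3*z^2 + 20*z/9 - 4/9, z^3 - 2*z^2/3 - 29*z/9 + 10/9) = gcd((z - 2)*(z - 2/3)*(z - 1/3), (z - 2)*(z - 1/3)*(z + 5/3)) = z^2 - 7*z/3 + 2/3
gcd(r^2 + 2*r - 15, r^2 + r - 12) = r - 3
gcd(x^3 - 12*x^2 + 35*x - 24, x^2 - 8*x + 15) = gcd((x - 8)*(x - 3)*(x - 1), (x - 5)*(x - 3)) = x - 3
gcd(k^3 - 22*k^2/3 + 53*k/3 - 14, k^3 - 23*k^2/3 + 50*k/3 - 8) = k - 3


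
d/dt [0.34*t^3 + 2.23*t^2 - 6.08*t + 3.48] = 1.02*t^2 + 4.46*t - 6.08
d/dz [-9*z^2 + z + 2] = 1 - 18*z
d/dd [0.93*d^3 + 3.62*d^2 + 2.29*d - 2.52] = 2.79*d^2 + 7.24*d + 2.29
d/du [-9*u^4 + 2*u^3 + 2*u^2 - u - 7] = -36*u^3 + 6*u^2 + 4*u - 1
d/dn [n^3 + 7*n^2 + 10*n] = 3*n^2 + 14*n + 10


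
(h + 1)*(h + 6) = h^2 + 7*h + 6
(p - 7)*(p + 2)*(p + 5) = p^3 - 39*p - 70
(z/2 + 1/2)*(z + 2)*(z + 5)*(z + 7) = z^4/2 + 15*z^3/2 + 73*z^2/2 + 129*z/2 + 35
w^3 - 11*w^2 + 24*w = w*(w - 8)*(w - 3)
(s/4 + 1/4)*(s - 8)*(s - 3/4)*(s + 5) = s^4/4 - 11*s^3/16 - 83*s^2/8 - 31*s/16 + 15/2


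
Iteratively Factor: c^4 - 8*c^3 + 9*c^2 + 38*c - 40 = (c + 2)*(c^3 - 10*c^2 + 29*c - 20) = (c - 5)*(c + 2)*(c^2 - 5*c + 4) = (c - 5)*(c - 1)*(c + 2)*(c - 4)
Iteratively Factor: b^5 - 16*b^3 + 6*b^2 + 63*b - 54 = (b - 2)*(b^4 + 2*b^3 - 12*b^2 - 18*b + 27) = (b - 2)*(b - 1)*(b^3 + 3*b^2 - 9*b - 27) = (b - 2)*(b - 1)*(b + 3)*(b^2 - 9) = (b - 3)*(b - 2)*(b - 1)*(b + 3)*(b + 3)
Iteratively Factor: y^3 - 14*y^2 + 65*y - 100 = (y - 5)*(y^2 - 9*y + 20) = (y - 5)^2*(y - 4)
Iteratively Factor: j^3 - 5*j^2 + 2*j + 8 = (j - 4)*(j^2 - j - 2) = (j - 4)*(j - 2)*(j + 1)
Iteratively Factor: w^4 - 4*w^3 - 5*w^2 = (w)*(w^3 - 4*w^2 - 5*w) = w^2*(w^2 - 4*w - 5) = w^2*(w - 5)*(w + 1)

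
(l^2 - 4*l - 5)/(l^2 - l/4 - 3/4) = 4*(-l^2 + 4*l + 5)/(-4*l^2 + l + 3)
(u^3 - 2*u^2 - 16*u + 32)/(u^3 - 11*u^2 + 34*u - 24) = (u^2 + 2*u - 8)/(u^2 - 7*u + 6)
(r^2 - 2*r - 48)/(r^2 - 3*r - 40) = (r + 6)/(r + 5)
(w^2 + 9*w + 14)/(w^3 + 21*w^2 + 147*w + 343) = (w + 2)/(w^2 + 14*w + 49)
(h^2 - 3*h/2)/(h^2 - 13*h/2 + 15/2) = h/(h - 5)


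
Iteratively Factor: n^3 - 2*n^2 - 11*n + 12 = (n - 1)*(n^2 - n - 12) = (n - 1)*(n + 3)*(n - 4)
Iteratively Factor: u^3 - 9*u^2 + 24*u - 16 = (u - 1)*(u^2 - 8*u + 16) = (u - 4)*(u - 1)*(u - 4)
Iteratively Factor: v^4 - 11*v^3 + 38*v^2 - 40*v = (v - 5)*(v^3 - 6*v^2 + 8*v) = (v - 5)*(v - 2)*(v^2 - 4*v) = (v - 5)*(v - 4)*(v - 2)*(v)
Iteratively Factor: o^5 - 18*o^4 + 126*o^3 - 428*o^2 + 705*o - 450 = (o - 3)*(o^4 - 15*o^3 + 81*o^2 - 185*o + 150) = (o - 5)*(o - 3)*(o^3 - 10*o^2 + 31*o - 30) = (o - 5)^2*(o - 3)*(o^2 - 5*o + 6) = (o - 5)^2*(o - 3)^2*(o - 2)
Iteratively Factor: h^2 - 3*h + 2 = (h - 1)*(h - 2)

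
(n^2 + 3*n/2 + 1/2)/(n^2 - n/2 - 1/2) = (n + 1)/(n - 1)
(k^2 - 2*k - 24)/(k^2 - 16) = (k - 6)/(k - 4)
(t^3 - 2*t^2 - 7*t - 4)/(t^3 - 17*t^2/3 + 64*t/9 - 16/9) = 9*(t^2 + 2*t + 1)/(9*t^2 - 15*t + 4)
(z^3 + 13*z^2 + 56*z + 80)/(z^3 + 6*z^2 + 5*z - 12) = (z^2 + 9*z + 20)/(z^2 + 2*z - 3)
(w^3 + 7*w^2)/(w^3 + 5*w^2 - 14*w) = w/(w - 2)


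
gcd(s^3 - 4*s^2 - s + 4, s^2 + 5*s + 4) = s + 1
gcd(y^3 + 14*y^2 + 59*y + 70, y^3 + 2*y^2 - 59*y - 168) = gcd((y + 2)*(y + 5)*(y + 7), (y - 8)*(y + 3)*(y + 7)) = y + 7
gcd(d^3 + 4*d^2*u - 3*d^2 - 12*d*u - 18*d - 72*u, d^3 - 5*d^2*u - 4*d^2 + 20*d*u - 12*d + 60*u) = d - 6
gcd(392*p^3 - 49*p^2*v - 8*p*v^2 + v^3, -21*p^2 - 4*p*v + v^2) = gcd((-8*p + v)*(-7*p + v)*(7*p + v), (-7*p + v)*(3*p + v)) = 7*p - v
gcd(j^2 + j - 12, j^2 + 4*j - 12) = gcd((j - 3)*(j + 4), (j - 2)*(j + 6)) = 1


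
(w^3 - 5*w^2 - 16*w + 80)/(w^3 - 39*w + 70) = (w^2 - 16)/(w^2 + 5*w - 14)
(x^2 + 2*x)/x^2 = (x + 2)/x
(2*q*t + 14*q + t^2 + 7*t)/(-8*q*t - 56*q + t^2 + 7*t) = (-2*q - t)/(8*q - t)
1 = 1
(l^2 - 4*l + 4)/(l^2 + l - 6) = (l - 2)/(l + 3)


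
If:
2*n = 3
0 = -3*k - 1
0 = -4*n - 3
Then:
No Solution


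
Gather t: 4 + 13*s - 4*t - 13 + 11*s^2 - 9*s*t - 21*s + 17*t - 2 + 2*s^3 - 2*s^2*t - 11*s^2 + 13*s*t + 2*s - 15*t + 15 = 2*s^3 - 6*s + t*(-2*s^2 + 4*s - 2) + 4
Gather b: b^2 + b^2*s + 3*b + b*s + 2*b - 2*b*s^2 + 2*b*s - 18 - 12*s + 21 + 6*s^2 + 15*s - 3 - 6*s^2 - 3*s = b^2*(s + 1) + b*(-2*s^2 + 3*s + 5)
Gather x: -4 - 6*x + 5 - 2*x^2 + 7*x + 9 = -2*x^2 + x + 10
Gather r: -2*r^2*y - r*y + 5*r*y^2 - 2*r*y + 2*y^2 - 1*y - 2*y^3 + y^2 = -2*r^2*y + r*(5*y^2 - 3*y) - 2*y^3 + 3*y^2 - y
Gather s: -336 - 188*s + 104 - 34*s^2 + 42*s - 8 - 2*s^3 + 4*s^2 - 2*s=-2*s^3 - 30*s^2 - 148*s - 240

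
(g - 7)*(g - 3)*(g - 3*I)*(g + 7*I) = g^4 - 10*g^3 + 4*I*g^3 + 42*g^2 - 40*I*g^2 - 210*g + 84*I*g + 441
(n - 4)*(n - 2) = n^2 - 6*n + 8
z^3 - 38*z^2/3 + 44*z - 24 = (z - 6)^2*(z - 2/3)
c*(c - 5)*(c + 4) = c^3 - c^2 - 20*c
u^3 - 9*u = u*(u - 3)*(u + 3)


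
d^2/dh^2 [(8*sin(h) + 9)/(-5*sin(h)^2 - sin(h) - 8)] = (200*sin(h)^5 + 860*sin(h)^4 - 2185*sin(h)^3 - 2845*sin(h)^2 + 2090*sin(h) + 830)/(5*sin(h)^2 + sin(h) + 8)^3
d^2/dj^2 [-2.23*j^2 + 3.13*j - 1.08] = -4.46000000000000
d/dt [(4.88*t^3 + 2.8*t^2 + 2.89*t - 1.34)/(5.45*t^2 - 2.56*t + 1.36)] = (26.596*t^4 - 24.9856*t^3 - 3.0081*t^2 + 22.222*t + 0.5)/(29.7025*t^4 - 27.904*t^3 + 21.3776*t^2 - 6.9632*t + 1.8496)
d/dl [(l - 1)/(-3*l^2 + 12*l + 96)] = (-l^2 + 4*l + 2*(l - 2)*(l - 1) + 32)/(3*(-l^2 + 4*l + 32)^2)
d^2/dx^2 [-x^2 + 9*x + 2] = -2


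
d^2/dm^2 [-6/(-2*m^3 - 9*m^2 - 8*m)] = 12*(-3*m*(2*m + 3)*(2*m^2 + 9*m + 8) + 4*(3*m^2 + 9*m + 4)^2)/(m^3*(2*m^2 + 9*m + 8)^3)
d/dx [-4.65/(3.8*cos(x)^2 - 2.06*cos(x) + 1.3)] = (9.579 - 35.34*cos(x))*sin(x)/(3.8*cos(x)^2 - 2.06*cos(x) + 1.3)^2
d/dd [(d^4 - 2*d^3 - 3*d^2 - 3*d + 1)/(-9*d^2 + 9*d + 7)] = (-18*d^5 + 45*d^4 - 8*d^3 - 96*d^2 - 24*d - 30)/(81*d^4 - 162*d^3 - 45*d^2 + 126*d + 49)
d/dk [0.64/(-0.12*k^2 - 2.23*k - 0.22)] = (0.1536*k + 1.4272)/(0.12*k^2 + 2.23*k + 0.22)^2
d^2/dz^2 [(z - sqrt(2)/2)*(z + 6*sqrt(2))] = 2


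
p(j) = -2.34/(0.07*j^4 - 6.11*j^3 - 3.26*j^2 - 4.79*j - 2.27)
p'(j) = -2.34*(-0.28*j^3 + 18.33*j^2 + 6.52*j + 4.79)/(0.07*j^4 - 6.11*j^3 - 3.26*j^2 - 4.79*j - 2.27)^2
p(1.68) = 0.05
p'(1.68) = -0.07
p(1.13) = 0.11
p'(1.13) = -0.19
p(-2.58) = -0.02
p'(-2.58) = -0.03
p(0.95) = 0.16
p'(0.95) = -0.29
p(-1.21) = -0.24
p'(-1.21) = -0.60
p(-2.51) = -0.03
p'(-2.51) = -0.03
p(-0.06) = 1.17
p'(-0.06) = -2.63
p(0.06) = 0.91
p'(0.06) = -1.86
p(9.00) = 0.00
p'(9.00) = -0.00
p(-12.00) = -0.00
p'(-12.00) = -0.00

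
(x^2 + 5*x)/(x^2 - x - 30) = x/(x - 6)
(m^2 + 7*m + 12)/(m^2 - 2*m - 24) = (m + 3)/(m - 6)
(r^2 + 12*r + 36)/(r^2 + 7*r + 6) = (r + 6)/(r + 1)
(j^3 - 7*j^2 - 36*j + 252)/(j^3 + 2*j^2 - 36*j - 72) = (j - 7)/(j + 2)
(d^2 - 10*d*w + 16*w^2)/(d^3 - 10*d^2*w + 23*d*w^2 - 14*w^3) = (d - 8*w)/(d^2 - 8*d*w + 7*w^2)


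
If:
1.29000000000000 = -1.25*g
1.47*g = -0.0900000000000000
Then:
No Solution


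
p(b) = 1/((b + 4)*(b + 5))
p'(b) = -1/((b + 4)*(b + 5)^2) - 1/((b + 4)^2*(b + 5))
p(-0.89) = 0.08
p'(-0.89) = -0.04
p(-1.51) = 0.12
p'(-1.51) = -0.08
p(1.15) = 0.03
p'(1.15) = -0.01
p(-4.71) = -4.86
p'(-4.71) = 9.91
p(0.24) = 0.05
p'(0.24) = -0.02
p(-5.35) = 2.12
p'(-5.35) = 7.61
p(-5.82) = 0.67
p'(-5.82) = 1.19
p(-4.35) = -4.40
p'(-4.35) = -5.80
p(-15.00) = 0.01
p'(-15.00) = 0.00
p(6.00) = 0.01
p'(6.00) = 0.00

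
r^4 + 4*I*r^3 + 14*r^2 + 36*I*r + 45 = (r - 3*I)*(r - I)*(r + 3*I)*(r + 5*I)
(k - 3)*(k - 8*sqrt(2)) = k^2 - 8*sqrt(2)*k - 3*k + 24*sqrt(2)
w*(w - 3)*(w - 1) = w^3 - 4*w^2 + 3*w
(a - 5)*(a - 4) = a^2 - 9*a + 20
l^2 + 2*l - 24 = (l - 4)*(l + 6)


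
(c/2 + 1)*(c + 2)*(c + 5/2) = c^3/2 + 13*c^2/4 + 7*c + 5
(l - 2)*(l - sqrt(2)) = l^2 - 2*l - sqrt(2)*l + 2*sqrt(2)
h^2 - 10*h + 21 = (h - 7)*(h - 3)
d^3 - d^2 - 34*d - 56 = (d - 7)*(d + 2)*(d + 4)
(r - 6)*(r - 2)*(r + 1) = r^3 - 7*r^2 + 4*r + 12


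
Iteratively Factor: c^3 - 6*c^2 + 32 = (c + 2)*(c^2 - 8*c + 16) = (c - 4)*(c + 2)*(c - 4)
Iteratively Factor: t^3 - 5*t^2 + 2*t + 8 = (t - 2)*(t^2 - 3*t - 4) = (t - 4)*(t - 2)*(t + 1)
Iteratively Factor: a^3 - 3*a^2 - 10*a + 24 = (a - 4)*(a^2 + a - 6) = (a - 4)*(a - 2)*(a + 3)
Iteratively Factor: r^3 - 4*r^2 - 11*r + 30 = (r - 5)*(r^2 + r - 6) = (r - 5)*(r + 3)*(r - 2)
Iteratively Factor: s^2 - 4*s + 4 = (s - 2)*(s - 2)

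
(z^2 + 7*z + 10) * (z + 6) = z^3 + 13*z^2 + 52*z + 60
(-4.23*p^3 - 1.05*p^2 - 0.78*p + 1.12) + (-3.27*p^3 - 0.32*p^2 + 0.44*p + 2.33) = -7.5*p^3 - 1.37*p^2 - 0.34*p + 3.45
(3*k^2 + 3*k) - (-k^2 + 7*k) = 4*k^2 - 4*k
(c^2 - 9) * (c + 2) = c^3 + 2*c^2 - 9*c - 18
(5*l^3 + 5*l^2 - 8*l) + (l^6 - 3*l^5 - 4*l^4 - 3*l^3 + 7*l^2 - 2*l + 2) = l^6 - 3*l^5 - 4*l^4 + 2*l^3 + 12*l^2 - 10*l + 2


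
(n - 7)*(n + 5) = n^2 - 2*n - 35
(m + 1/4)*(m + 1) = m^2 + 5*m/4 + 1/4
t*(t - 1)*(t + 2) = t^3 + t^2 - 2*t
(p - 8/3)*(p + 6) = p^2 + 10*p/3 - 16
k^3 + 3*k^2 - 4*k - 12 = (k - 2)*(k + 2)*(k + 3)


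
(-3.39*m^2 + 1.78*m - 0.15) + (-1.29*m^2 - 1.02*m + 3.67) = -4.68*m^2 + 0.76*m + 3.52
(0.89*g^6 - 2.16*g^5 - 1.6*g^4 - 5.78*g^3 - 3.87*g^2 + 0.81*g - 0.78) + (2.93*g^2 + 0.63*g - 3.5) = 0.89*g^6 - 2.16*g^5 - 1.6*g^4 - 5.78*g^3 - 0.94*g^2 + 1.44*g - 4.28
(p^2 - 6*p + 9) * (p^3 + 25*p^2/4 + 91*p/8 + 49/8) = p^5 + p^4/4 - 137*p^3/8 - 47*p^2/8 + 525*p/8 + 441/8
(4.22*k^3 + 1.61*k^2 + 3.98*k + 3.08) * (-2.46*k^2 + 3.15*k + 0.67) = -10.3812*k^5 + 9.3324*k^4 - 1.8919*k^3 + 6.0389*k^2 + 12.3686*k + 2.0636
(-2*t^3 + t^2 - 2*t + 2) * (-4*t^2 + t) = 8*t^5 - 6*t^4 + 9*t^3 - 10*t^2 + 2*t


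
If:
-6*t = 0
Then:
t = 0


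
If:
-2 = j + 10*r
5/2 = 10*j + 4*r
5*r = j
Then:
No Solution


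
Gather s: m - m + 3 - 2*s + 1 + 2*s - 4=0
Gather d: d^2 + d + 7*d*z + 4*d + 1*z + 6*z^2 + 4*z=d^2 + d*(7*z + 5) + 6*z^2 + 5*z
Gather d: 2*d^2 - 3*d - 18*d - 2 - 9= 2*d^2 - 21*d - 11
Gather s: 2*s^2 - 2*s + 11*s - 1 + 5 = 2*s^2 + 9*s + 4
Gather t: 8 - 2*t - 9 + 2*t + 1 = 0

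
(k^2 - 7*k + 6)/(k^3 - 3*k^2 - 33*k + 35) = (k - 6)/(k^2 - 2*k - 35)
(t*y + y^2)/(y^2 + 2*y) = (t + y)/(y + 2)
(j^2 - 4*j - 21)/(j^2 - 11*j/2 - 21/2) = 2*(j + 3)/(2*j + 3)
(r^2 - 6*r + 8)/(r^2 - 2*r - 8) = (r - 2)/(r + 2)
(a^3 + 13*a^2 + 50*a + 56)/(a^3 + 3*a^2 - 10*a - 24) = (a + 7)/(a - 3)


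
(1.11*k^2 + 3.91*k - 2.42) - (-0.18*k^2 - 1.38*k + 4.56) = 1.29*k^2 + 5.29*k - 6.98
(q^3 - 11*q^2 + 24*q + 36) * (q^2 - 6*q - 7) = q^5 - 17*q^4 + 83*q^3 - 31*q^2 - 384*q - 252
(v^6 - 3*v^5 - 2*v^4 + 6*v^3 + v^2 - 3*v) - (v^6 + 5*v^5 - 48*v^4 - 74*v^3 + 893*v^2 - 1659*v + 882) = -8*v^5 + 46*v^4 + 80*v^3 - 892*v^2 + 1656*v - 882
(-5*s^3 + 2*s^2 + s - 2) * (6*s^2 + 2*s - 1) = -30*s^5 + 2*s^4 + 15*s^3 - 12*s^2 - 5*s + 2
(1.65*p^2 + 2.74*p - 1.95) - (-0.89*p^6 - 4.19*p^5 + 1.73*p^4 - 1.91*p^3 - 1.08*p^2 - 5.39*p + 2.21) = 0.89*p^6 + 4.19*p^5 - 1.73*p^4 + 1.91*p^3 + 2.73*p^2 + 8.13*p - 4.16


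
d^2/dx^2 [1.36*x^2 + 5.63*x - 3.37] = 2.72000000000000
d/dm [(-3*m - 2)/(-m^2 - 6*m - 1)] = (3*m^2 + 18*m - 2*(m + 3)*(3*m + 2) + 3)/(m^2 + 6*m + 1)^2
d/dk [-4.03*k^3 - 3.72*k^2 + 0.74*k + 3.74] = -12.09*k^2 - 7.44*k + 0.74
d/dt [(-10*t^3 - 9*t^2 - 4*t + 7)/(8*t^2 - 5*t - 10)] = (-80*t^4 + 100*t^3 + 377*t^2 + 68*t + 75)/(64*t^4 - 80*t^3 - 135*t^2 + 100*t + 100)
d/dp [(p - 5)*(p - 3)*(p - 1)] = 3*p^2 - 18*p + 23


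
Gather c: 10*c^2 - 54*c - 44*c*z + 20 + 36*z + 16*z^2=10*c^2 + c*(-44*z - 54) + 16*z^2 + 36*z + 20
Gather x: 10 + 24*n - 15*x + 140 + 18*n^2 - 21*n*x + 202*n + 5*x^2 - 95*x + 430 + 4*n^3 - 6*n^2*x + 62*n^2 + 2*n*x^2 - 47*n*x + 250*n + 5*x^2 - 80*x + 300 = 4*n^3 + 80*n^2 + 476*n + x^2*(2*n + 10) + x*(-6*n^2 - 68*n - 190) + 880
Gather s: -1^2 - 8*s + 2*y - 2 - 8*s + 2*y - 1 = -16*s + 4*y - 4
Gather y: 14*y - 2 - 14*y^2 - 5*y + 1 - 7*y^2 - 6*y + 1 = -21*y^2 + 3*y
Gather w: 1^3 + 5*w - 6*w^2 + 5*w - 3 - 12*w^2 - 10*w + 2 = -18*w^2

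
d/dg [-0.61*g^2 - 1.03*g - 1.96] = -1.22*g - 1.03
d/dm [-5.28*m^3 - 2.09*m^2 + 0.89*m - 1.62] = -15.84*m^2 - 4.18*m + 0.89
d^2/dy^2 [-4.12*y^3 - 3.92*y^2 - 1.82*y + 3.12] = -24.72*y - 7.84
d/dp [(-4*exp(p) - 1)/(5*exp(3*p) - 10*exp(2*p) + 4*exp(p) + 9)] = (40*exp(3*p) - 25*exp(2*p) - 20*exp(p) - 32)*exp(p)/(25*exp(6*p) - 100*exp(5*p) + 140*exp(4*p) + 10*exp(3*p) - 164*exp(2*p) + 72*exp(p) + 81)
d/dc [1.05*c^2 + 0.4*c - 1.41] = 2.1*c + 0.4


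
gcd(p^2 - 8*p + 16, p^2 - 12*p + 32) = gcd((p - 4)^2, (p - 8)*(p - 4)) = p - 4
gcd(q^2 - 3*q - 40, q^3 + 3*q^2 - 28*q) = 1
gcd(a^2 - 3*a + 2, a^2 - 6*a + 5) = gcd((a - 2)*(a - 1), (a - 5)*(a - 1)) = a - 1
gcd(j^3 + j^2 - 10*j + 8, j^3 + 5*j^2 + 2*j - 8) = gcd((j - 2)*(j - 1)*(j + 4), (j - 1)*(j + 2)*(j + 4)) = j^2 + 3*j - 4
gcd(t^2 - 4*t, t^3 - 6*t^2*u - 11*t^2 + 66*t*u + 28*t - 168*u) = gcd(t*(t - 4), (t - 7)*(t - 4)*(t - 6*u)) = t - 4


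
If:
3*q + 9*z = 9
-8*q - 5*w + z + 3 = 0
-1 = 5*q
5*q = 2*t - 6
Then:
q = -1/5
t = 5/2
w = 17/15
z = 16/15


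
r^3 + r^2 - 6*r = r*(r - 2)*(r + 3)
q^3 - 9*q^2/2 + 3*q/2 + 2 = (q - 4)*(q - 1)*(q + 1/2)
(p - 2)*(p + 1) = p^2 - p - 2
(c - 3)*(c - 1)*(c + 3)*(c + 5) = c^4 + 4*c^3 - 14*c^2 - 36*c + 45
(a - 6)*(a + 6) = a^2 - 36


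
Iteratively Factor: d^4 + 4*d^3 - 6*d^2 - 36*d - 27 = (d + 1)*(d^3 + 3*d^2 - 9*d - 27) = (d + 1)*(d + 3)*(d^2 - 9) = (d - 3)*(d + 1)*(d + 3)*(d + 3)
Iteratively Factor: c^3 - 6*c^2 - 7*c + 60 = (c - 5)*(c^2 - c - 12) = (c - 5)*(c + 3)*(c - 4)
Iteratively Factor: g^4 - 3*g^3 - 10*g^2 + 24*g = (g - 4)*(g^3 + g^2 - 6*g) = g*(g - 4)*(g^2 + g - 6) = g*(g - 4)*(g - 2)*(g + 3)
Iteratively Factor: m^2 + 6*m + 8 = (m + 2)*(m + 4)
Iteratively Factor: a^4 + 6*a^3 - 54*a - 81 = (a + 3)*(a^3 + 3*a^2 - 9*a - 27) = (a + 3)^2*(a^2 - 9) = (a + 3)^3*(a - 3)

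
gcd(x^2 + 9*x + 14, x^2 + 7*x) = x + 7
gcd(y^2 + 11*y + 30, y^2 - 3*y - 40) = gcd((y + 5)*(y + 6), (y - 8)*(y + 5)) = y + 5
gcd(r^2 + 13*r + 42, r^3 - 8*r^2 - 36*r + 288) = r + 6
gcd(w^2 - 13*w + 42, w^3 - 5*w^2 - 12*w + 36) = w - 6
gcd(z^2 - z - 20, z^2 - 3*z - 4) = 1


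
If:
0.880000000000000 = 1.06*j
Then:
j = 0.83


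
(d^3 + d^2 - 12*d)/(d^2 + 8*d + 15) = d*(d^2 + d - 12)/(d^2 + 8*d + 15)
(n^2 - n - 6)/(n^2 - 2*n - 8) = (n - 3)/(n - 4)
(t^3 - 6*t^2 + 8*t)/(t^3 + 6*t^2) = (t^2 - 6*t + 8)/(t*(t + 6))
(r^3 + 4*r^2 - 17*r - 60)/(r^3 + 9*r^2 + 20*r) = (r^2 - r - 12)/(r*(r + 4))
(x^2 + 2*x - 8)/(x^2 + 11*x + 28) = (x - 2)/(x + 7)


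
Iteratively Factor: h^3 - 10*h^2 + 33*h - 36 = (h - 3)*(h^2 - 7*h + 12) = (h - 4)*(h - 3)*(h - 3)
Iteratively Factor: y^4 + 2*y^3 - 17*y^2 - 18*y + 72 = (y + 3)*(y^3 - y^2 - 14*y + 24) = (y - 3)*(y + 3)*(y^2 + 2*y - 8) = (y - 3)*(y + 3)*(y + 4)*(y - 2)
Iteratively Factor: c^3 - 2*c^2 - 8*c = (c + 2)*(c^2 - 4*c) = c*(c + 2)*(c - 4)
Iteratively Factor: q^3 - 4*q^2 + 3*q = (q)*(q^2 - 4*q + 3) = q*(q - 1)*(q - 3)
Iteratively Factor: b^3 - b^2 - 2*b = (b + 1)*(b^2 - 2*b) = (b - 2)*(b + 1)*(b)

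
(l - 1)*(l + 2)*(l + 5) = l^3 + 6*l^2 + 3*l - 10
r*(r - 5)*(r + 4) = r^3 - r^2 - 20*r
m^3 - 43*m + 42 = (m - 6)*(m - 1)*(m + 7)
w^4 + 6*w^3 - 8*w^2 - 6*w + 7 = (w - 1)^2*(w + 1)*(w + 7)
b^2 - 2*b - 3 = (b - 3)*(b + 1)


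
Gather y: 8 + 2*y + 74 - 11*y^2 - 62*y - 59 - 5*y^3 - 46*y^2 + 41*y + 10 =-5*y^3 - 57*y^2 - 19*y + 33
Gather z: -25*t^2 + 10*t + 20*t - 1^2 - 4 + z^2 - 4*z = -25*t^2 + 30*t + z^2 - 4*z - 5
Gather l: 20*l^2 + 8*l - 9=20*l^2 + 8*l - 9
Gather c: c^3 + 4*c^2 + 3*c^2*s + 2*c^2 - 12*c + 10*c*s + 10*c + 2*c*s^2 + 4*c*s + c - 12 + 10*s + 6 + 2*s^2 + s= c^3 + c^2*(3*s + 6) + c*(2*s^2 + 14*s - 1) + 2*s^2 + 11*s - 6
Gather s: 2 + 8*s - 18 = 8*s - 16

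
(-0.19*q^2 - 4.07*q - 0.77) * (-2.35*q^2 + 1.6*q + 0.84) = 0.4465*q^4 + 9.2605*q^3 - 4.8621*q^2 - 4.6508*q - 0.6468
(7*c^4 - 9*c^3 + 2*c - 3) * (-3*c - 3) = -21*c^5 + 6*c^4 + 27*c^3 - 6*c^2 + 3*c + 9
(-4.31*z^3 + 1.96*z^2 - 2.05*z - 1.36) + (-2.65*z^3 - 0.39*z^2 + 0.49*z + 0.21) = -6.96*z^3 + 1.57*z^2 - 1.56*z - 1.15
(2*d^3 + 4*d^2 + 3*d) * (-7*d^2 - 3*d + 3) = -14*d^5 - 34*d^4 - 27*d^3 + 3*d^2 + 9*d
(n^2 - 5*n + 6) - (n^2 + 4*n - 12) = 18 - 9*n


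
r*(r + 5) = r^2 + 5*r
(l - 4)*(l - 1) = l^2 - 5*l + 4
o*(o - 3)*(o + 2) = o^3 - o^2 - 6*o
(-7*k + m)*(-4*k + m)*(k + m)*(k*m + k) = 28*k^4*m + 28*k^4 + 17*k^3*m^2 + 17*k^3*m - 10*k^2*m^3 - 10*k^2*m^2 + k*m^4 + k*m^3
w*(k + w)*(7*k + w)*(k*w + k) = 7*k^3*w^2 + 7*k^3*w + 8*k^2*w^3 + 8*k^2*w^2 + k*w^4 + k*w^3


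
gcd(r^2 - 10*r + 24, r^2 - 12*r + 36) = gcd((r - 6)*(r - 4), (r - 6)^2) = r - 6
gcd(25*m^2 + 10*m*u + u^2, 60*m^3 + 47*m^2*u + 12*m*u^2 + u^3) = 5*m + u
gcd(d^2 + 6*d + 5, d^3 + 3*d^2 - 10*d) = d + 5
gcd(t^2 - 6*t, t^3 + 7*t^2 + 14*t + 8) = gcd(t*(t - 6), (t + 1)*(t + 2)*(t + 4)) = 1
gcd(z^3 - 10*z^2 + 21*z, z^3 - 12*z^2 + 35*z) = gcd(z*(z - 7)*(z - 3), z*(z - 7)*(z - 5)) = z^2 - 7*z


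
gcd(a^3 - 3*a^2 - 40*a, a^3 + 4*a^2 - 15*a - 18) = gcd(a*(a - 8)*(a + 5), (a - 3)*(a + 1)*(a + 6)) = 1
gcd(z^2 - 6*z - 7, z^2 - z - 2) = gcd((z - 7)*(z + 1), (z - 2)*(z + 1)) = z + 1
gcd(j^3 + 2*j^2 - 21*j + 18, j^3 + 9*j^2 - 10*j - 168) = j + 6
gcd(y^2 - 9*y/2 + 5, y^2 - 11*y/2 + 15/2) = y - 5/2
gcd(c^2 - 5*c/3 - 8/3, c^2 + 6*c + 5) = c + 1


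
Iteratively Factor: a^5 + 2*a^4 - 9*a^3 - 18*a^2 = (a)*(a^4 + 2*a^3 - 9*a^2 - 18*a) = a*(a + 2)*(a^3 - 9*a) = a^2*(a + 2)*(a^2 - 9) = a^2*(a - 3)*(a + 2)*(a + 3)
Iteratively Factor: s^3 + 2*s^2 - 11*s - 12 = (s + 4)*(s^2 - 2*s - 3) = (s - 3)*(s + 4)*(s + 1)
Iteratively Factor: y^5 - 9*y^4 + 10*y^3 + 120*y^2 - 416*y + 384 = (y - 4)*(y^4 - 5*y^3 - 10*y^2 + 80*y - 96) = (y - 4)*(y - 2)*(y^3 - 3*y^2 - 16*y + 48) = (y - 4)*(y - 2)*(y + 4)*(y^2 - 7*y + 12) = (y - 4)^2*(y - 2)*(y + 4)*(y - 3)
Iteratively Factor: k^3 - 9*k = (k)*(k^2 - 9) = k*(k + 3)*(k - 3)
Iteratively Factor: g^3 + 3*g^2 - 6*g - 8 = (g + 1)*(g^2 + 2*g - 8) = (g + 1)*(g + 4)*(g - 2)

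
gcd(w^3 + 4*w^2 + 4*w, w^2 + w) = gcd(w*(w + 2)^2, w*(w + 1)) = w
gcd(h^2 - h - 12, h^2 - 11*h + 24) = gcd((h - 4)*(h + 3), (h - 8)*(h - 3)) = 1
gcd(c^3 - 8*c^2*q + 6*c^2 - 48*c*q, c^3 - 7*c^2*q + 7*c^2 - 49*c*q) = c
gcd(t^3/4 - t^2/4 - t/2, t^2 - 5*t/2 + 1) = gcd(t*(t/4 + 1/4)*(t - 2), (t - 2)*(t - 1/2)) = t - 2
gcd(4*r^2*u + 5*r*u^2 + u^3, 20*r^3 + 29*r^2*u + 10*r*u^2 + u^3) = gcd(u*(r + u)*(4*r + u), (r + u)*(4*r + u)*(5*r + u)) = 4*r^2 + 5*r*u + u^2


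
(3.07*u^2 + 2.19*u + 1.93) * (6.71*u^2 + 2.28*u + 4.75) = 20.5997*u^4 + 21.6945*u^3 + 32.526*u^2 + 14.8029*u + 9.1675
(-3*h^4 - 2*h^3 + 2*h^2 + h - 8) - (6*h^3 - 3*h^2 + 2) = -3*h^4 - 8*h^3 + 5*h^2 + h - 10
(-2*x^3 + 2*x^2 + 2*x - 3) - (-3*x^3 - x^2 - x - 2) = x^3 + 3*x^2 + 3*x - 1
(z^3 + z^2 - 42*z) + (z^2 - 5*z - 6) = z^3 + 2*z^2 - 47*z - 6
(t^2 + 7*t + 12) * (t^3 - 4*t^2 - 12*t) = t^5 + 3*t^4 - 28*t^3 - 132*t^2 - 144*t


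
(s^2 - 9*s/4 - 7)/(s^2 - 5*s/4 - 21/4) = (s - 4)/(s - 3)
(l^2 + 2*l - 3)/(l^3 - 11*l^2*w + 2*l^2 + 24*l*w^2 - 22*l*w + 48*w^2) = (l^2 + 2*l - 3)/(l^3 - 11*l^2*w + 2*l^2 + 24*l*w^2 - 22*l*w + 48*w^2)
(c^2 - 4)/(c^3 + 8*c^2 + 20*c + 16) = (c - 2)/(c^2 + 6*c + 8)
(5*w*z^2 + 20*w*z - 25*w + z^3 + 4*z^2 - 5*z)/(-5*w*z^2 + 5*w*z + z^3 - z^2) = (5*w*z + 25*w + z^2 + 5*z)/(z*(-5*w + z))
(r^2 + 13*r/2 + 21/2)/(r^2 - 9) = (r + 7/2)/(r - 3)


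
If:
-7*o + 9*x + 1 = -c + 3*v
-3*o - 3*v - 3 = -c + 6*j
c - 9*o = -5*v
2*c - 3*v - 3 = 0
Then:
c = 243*x/118 + 213/118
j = -99*x/118 - 27/59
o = 117*x/118 + 37/118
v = 81*x/59 + 12/59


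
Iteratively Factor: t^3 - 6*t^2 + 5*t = (t - 5)*(t^2 - t) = (t - 5)*(t - 1)*(t)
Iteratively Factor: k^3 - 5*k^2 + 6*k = (k - 3)*(k^2 - 2*k) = k*(k - 3)*(k - 2)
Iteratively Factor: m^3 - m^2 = (m)*(m^2 - m) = m*(m - 1)*(m)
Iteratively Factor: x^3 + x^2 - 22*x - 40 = (x + 2)*(x^2 - x - 20) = (x + 2)*(x + 4)*(x - 5)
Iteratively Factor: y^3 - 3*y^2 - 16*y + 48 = (y - 4)*(y^2 + y - 12) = (y - 4)*(y + 4)*(y - 3)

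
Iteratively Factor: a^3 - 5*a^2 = (a - 5)*(a^2) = a*(a - 5)*(a)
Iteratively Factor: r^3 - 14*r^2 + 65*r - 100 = (r - 5)*(r^2 - 9*r + 20) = (r - 5)^2*(r - 4)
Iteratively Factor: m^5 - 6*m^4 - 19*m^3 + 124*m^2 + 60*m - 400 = (m + 2)*(m^4 - 8*m^3 - 3*m^2 + 130*m - 200) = (m - 2)*(m + 2)*(m^3 - 6*m^2 - 15*m + 100) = (m - 5)*(m - 2)*(m + 2)*(m^2 - m - 20) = (m - 5)*(m - 2)*(m + 2)*(m + 4)*(m - 5)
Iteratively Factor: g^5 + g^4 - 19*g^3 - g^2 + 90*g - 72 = (g - 2)*(g^4 + 3*g^3 - 13*g^2 - 27*g + 36) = (g - 2)*(g + 4)*(g^3 - g^2 - 9*g + 9) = (g - 3)*(g - 2)*(g + 4)*(g^2 + 2*g - 3) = (g - 3)*(g - 2)*(g - 1)*(g + 4)*(g + 3)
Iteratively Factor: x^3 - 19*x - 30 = (x - 5)*(x^2 + 5*x + 6) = (x - 5)*(x + 2)*(x + 3)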